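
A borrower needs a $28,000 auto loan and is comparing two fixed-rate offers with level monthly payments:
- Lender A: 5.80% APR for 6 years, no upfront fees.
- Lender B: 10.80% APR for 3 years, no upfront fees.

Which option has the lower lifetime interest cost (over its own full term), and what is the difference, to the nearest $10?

Lender A: monthly rate = 5.8%/12 = 0.0048333; payment = 28,000 × 0.0048333 / (1 − (1+0.0048333)^−72) = $461.40.
Total interest on Lender A = 72 × $461.40 − $28,000 = $5,220.80.
Lender B: at 10.80% the monthly rate is 0.0090000, so the payment is 28,000 × 0.0090000 / (1 − 1.0090000^−36) = $914.03.
Total interest on Lender B = 36 × $914.03 − $28,000 = $4,905.08.
Lender B is lower by $315.72.

Lender B by $320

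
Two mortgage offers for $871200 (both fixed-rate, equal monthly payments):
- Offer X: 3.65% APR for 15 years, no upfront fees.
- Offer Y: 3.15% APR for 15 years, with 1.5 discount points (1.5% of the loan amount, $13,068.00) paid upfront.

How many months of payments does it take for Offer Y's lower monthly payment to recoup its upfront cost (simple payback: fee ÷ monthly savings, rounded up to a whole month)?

62 months

Offer X: at 3.65% the monthly rate is 0.0030417, so the payment is 871,200 × 0.0030417 / (1 − 1.0030417^−180) = $6,292.43.
Offer Y: at 3.15% the monthly rate is 0.0026250, so the payment is 871,200 × 0.0026250 / (1 − 1.0026250^−180) = $6,079.40.
Monthly savings = $6,292.43 − $6,079.40 = $213.03.
Break-even = $13,068.00 / $213.03 = 61.34 → 62 months.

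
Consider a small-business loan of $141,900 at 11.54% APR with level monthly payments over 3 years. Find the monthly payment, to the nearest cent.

$4,682.00

At 11.54% the monthly rate is 0.0096167, so the payment is 141,900 × 0.0096167 / (1 − 1.0096167^−36) = $4,682.00.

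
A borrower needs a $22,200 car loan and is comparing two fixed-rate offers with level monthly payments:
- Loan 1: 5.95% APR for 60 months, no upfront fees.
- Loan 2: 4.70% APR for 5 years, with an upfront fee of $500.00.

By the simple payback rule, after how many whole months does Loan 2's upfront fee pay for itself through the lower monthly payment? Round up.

Loan 1: monthly rate = 5.95%/12 = 0.0049583; payment = 22,200 × 0.0049583 / (1 − (1+0.0049583)^−60) = $428.67.
Loan 2: monthly rate = 4.7%/12 = 0.0039167; payment = 22,200 × 0.0039167 / (1 − (1+0.0039167)^−60) = $415.90.
Monthly savings = $428.67 − $415.90 = $12.77.
Break-even = $500.00 / $12.77 = 39.15 → 40 months.

40 months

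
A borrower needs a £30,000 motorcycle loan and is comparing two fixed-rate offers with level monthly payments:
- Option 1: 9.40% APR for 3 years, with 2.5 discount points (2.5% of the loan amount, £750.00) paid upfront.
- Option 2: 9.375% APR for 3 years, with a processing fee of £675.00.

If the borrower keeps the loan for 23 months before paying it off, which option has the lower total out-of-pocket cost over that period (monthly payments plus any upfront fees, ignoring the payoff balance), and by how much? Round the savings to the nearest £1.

Option 2 by £83

Option 1: monthly rate = 9.4%/12 = 0.0078333; payment = 30,000 × 0.0078333 / (1 − (1+0.0078333)^−36) = £959.59.
Option 2: monthly rate = 9.375%/12 = 0.0078125; payment = 30,000 × 0.0078125 / (1 − (1+0.0078125)^−36) = £959.24.
Over 23 months: Option 1 costs 23 × £959.59 + £750.00 = £22,820.57; Option 2 costs 23 × £959.24 + £675.00 = £22,737.52.
Option 2 is cheaper by £22,820.57 − £22,737.52 = £83.05.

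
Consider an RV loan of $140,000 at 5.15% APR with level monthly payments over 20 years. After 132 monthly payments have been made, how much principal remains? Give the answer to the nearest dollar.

$80,724

With monthly rate i = 5.15%/12 = 0.0042917, the balance after k of n payments is P · [(1+i)^n − (1+i)^k] / [(1+i)^n − 1].
(1+0.0042917)^240 = 2.79489935 and (1+0.0042917)^132 = 1.75995432, so the balance is 140,000 × (2.79489935 − 1.75995432) / (2.79489935 − 1) = $80,724.47.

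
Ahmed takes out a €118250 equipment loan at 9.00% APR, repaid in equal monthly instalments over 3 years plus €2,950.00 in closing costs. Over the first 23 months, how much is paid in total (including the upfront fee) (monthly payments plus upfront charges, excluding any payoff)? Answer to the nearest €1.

At 9.00% the monthly rate is 0.0075000, so the payment is 118,250 × 0.0075000 / (1 − 1.0075000^−36) = €3,760.32.
Total outlay = 23 × €3,760.32 + €2,950.00 = €89,437.36.

€89,437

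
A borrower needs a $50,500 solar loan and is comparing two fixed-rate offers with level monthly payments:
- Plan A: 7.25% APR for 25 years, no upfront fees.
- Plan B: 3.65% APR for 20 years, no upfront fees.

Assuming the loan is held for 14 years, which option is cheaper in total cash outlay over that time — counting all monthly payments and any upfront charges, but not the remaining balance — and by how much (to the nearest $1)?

Plan B by $11,463

Plan A: monthly rate = 7.25%/12 = 0.0060417; payment = 50,500 × 0.0060417 / (1 − (1+0.0060417)^−300) = $365.02.
Plan B: at 3.65% the monthly rate is 0.0030417, so the payment is 50,500 × 0.0030417 / (1 − 1.0030417^−240) = $296.79.
Over 168 months: Plan A costs 168 × $365.02 = $61,323.36; Plan B costs 168 × $296.79 = $49,860.72.
Plan B is cheaper by $61,323.36 − $49,860.72 = $11,462.64.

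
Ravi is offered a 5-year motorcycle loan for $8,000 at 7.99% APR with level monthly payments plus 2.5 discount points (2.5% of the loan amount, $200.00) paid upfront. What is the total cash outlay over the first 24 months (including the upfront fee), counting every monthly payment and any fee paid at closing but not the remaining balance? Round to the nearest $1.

At 7.99% the monthly rate is 0.0066583, so the payment is 8,000 × 0.0066583 / (1 − 1.0066583^−60) = $162.17.
Total outlay = 24 × $162.17 + $200.00 = $4,092.08.

$4,092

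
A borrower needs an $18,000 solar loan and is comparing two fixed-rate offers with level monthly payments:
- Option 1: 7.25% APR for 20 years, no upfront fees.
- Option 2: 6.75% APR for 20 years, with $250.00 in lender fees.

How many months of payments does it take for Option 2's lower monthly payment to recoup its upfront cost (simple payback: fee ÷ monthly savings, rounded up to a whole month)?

Option 1: monthly rate = 7.25%/12 = 0.0060417; payment = 18,000 × 0.0060417 / (1 − (1+0.0060417)^−240) = $142.27.
Option 2: at 6.75% the monthly rate is 0.0056250, so the payment is 18,000 × 0.0056250 / (1 − 1.0056250^−240) = $136.87.
Monthly savings = $142.27 − $136.87 = $5.40.
Break-even = $250.00 / $5.40 = 46.30 → 47 months.

47 months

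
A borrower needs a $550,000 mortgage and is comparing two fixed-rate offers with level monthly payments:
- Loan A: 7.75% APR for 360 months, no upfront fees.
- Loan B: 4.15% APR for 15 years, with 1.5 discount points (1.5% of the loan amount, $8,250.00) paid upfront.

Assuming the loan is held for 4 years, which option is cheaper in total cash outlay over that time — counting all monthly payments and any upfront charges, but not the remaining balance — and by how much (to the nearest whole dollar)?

Loan A by $16,385

Loan A: at 7.75% the monthly rate is 0.0064583, so the payment is 550,000 × 0.0064583 / (1 − 1.0064583^−360) = $3,940.27.
Loan B: monthly rate = 4.15%/12 = 0.0034583; payment = 550,000 × 0.0034583 / (1 − (1+0.0034583)^−180) = $4,109.75.
Over 48 months: Loan A costs 48 × $3,940.27 = $189,132.96; Loan B costs 48 × $4,109.75 + $8,250.00 = $205,518.00.
Loan A is cheaper by $205,518.00 − $189,132.96 = $16,385.04.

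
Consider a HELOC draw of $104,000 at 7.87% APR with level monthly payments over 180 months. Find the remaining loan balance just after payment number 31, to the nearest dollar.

$93,587

With monthly rate i = 7.87%/12 = 0.0065583, the balance after k of n payments is P · [(1+i)^n − (1+i)^k] / [(1+i)^n − 1].
(1+0.0065583)^180 = 3.24347662 and (1+0.0065583)^31 = 1.22463710, so the balance is 104,000 × (3.24347662 − 1.22463710) / (3.24347662 − 1) = $93,586.58.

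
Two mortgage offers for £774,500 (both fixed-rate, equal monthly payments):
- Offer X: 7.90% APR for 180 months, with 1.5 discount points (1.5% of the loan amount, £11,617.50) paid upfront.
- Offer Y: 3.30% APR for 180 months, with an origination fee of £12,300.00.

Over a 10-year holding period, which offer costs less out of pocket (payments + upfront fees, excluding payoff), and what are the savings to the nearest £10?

Offer X: monthly rate = 7.9%/12 = 0.0065833; payment = 774,500 × 0.0065833 / (1 − (1+0.0065833)^−180) = £7,356.88.
Offer Y: monthly rate = 3.3%/12 = 0.0027500; payment = 774,500 × 0.0027500 / (1 − (1+0.0027500)^−180) = £5,461.01.
Over 120 months: Offer X costs 120 × £7,356.88 + £11,617.50 = £894,443.10; Offer Y costs 120 × £5,461.01 + £12,300.00 = £667,621.20.
Offer Y is cheaper by £894,443.10 − £667,621.20 = £226,821.90.

Offer Y by £226,820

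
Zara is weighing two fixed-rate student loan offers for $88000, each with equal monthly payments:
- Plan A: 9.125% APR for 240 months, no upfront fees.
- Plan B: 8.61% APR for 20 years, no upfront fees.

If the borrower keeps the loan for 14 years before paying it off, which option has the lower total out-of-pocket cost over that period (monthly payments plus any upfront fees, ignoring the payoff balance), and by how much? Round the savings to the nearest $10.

Plan B by $4,880

Plan A: at 9.125% the monthly rate is 0.0076042, so the payment is 88,000 × 0.0076042 / (1 − 1.0076042^−240) = $798.85.
Plan B: monthly rate = 8.61%/12 = 0.0071750; payment = 88,000 × 0.0071750 / (1 − (1+0.0071750)^−240) = $769.82.
Over 168 months: Plan A costs 168 × $798.85 = $134,206.80; Plan B costs 168 × $769.82 = $129,329.76.
Plan B is cheaper by $134,206.80 − $129,329.76 = $4,877.04.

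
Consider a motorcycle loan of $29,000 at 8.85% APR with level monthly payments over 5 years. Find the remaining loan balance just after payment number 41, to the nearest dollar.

$10,599

With monthly rate i = 8.85%/12 = 0.0073750, the balance after k of n payments is P · [(1+i)^n − (1+i)^k] / [(1+i)^n − 1].
(1+0.0073750)^60 = 1.55406839 and (1+0.0073750)^41 = 1.35156806, so the balance is 29,000 × (1.55406839 − 1.35156806) / (1.55406839 − 1) = $10,598.89.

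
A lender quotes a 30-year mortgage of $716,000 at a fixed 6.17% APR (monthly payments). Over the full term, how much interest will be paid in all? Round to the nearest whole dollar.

At 6.17% the monthly rate is 0.0051417, so the payment is 716,000 × 0.0051417 / (1 − 1.0051417^−360) = $4,371.35.
Total paid = 360 × $4,371.35 = $1,573,686.00; interest = $1,573,686.00 − $716,000 = $857,686.00.

$857,686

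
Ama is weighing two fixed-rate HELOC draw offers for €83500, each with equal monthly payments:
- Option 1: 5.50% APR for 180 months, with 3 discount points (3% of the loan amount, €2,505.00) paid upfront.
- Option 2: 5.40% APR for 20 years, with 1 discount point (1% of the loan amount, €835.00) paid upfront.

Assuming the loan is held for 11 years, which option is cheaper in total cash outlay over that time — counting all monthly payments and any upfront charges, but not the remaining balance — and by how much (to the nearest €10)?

Option 2 by €16,530

Option 1: at 5.50% the monthly rate is 0.0045833, so the payment is 83,500 × 0.0045833 / (1 − 1.0045833^−180) = €682.26.
Option 2: at 5.40% the monthly rate is 0.0045000, so the payment is 83,500 × 0.0045000 / (1 − 1.0045000^−240) = €569.68.
Over 132 months: Option 1 costs 132 × €682.26 + €2,505.00 = €92,563.32; Option 2 costs 132 × €569.68 + €835.00 = €76,032.76.
Option 2 is cheaper by €92,563.32 − €76,032.76 = €16,530.56.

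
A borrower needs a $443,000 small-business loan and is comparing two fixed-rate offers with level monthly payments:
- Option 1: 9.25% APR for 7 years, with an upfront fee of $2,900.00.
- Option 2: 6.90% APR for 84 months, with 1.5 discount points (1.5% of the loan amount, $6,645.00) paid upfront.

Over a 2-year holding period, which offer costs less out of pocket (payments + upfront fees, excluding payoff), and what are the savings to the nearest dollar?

Option 2 by $8,720

Option 1: monthly rate = 9.25%/12 = 0.0077083; payment = 443,000 × 0.0077083 / (1 − (1+0.0077083)^−84) = $7,183.80.
Option 2: at 6.90% the monthly rate is 0.0057500, so the payment is 443,000 × 0.0057500 / (1 − 1.0057500^−84) = $6,664.42.
Over 24 months: Option 1 costs 24 × $7,183.80 + $2,900.00 = $175,311.20; Option 2 costs 24 × $6,664.42 + $6,645.00 = $166,591.08.
Option 2 is cheaper by $175,311.20 − $166,591.08 = $8,720.12.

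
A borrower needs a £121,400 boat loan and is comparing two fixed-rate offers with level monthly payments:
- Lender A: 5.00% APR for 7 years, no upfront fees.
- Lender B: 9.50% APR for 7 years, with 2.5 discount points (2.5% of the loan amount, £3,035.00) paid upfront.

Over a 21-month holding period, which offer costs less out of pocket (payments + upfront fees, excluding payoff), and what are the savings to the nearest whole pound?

Lender A: monthly rate = 5%/12 = 0.0041667; payment = 121,400 × 0.0041667 / (1 − (1+0.0041667)^−84) = £1,715.86.
Lender B: at 9.50% the monthly rate is 0.0079167, so the payment is 121,400 × 0.0079167 / (1 − 1.0079167^−84) = £1,984.16.
Over 21 months: Lender A costs 21 × £1,715.86 = £36,033.06; Lender B costs 21 × £1,984.16 + £3,035.00 = £44,702.36.
Lender A is cheaper by £44,702.36 − £36,033.06 = £8,669.30.

Lender A by £8,669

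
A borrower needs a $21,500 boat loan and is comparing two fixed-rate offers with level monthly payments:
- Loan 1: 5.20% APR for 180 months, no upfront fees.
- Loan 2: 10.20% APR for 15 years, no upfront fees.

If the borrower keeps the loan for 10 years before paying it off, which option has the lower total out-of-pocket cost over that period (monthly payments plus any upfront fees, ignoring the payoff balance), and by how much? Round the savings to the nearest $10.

Loan 1: monthly rate = 5.2%/12 = 0.0043333; payment = 21,500 × 0.0043333 / (1 − (1+0.0043333)^−180) = $172.27.
Loan 2: at 10.20% the monthly rate is 0.0085000, so the payment is 21,500 × 0.0085000 / (1 − 1.0085000^−180) = $233.68.
Over 120 months: Loan 1 costs 120 × $172.27 = $20,672.40; Loan 2 costs 120 × $233.68 = $28,041.60.
Loan 1 is cheaper by $28,041.60 − $20,672.40 = $7,369.20.

Loan 1 by $7,370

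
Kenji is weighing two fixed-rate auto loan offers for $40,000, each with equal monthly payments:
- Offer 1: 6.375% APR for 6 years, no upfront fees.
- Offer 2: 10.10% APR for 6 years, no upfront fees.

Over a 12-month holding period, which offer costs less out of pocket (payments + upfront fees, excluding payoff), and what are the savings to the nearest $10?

Offer 1 by $880

Offer 1: at 6.375% the monthly rate is 0.0053125, so the payment is 40,000 × 0.0053125 / (1 − 1.0053125^−72) = $670.02.
Offer 2: at 10.10% the monthly rate is 0.0084167, so the payment is 40,000 × 0.0084167 / (1 − 1.0084167^−72) = $743.05.
Over 12 months: Offer 1 costs 12 × $670.02 = $8,040.24; Offer 2 costs 12 × $743.05 = $8,916.60.
Offer 1 is cheaper by $8,916.60 − $8,040.24 = $876.36.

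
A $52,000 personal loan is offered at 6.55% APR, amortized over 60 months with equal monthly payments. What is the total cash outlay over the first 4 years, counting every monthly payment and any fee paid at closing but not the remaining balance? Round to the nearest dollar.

$48,896

At 6.55% the monthly rate is 0.0054583, so the payment is 52,000 × 0.0054583 / (1 − 1.0054583^−60) = $1,018.66.
Total outlay = 48 × $1,018.66 = $48,895.68.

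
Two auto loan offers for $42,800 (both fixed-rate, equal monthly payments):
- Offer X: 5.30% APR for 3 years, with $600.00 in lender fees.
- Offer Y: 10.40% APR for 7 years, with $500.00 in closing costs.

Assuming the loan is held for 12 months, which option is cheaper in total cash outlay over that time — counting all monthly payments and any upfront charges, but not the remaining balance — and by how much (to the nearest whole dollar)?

Offer Y by $6,929

Offer X: at 5.30% the monthly rate is 0.0044167, so the payment is 42,800 × 0.0044167 / (1 − 1.0044167^−36) = $1,288.53.
Offer Y: at 10.40% the monthly rate is 0.0086667, so the payment is 42,800 × 0.0086667 / (1 − 1.0086667^−84) = $719.41.
Over 12 months: Offer X costs 12 × $1,288.53 + $600.00 = $16,062.36; Offer Y costs 12 × $719.41 + $500.00 = $9,132.92.
Offer Y is cheaper by $16,062.36 − $9,132.92 = $6,929.44.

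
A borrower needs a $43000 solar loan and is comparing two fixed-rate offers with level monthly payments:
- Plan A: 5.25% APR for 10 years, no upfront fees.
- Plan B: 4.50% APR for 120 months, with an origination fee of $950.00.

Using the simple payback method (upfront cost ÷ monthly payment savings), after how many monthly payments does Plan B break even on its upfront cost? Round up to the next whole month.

61 months

Plan A: at 5.25% the monthly rate is 0.0043750, so the payment is 43,000 × 0.0043750 / (1 − 1.0043750^−120) = $461.35.
Plan B: monthly rate = 4.5%/12 = 0.0037500; payment = 43,000 × 0.0037500 / (1 − (1+0.0037500)^−120) = $445.65.
Monthly savings = $461.35 − $445.65 = $15.70.
Break-even = $950.00 / $15.70 = 60.51 → 61 months.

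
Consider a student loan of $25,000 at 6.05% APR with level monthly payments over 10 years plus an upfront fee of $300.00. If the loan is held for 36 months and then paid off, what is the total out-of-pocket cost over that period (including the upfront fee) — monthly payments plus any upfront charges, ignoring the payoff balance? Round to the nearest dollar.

At 6.05% the monthly rate is 0.0050417, so the payment is 25,000 × 0.0050417 / (1 − 1.0050417^−120) = $278.18.
Total outlay = 36 × $278.18 + $300.00 = $10,314.48.

$10,314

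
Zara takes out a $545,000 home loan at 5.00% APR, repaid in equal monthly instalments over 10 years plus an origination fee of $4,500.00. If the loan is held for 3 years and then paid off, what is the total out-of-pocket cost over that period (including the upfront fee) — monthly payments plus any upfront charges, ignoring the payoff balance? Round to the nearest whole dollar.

Monthly rate = 5%/12 = 0.0041667; payment = 545,000 × 0.0041667 / (1 − (1+0.0041667)^−120) = $5,780.57.
Total outlay = 36 × $5,780.57 + $4,500.00 = $212,600.52.

$212,601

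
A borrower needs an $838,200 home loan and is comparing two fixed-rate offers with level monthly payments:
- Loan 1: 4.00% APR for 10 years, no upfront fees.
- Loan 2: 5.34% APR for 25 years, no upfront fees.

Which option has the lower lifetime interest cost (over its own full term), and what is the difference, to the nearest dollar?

Loan 1 by $501,886

Loan 1: monthly rate = 4%/12 = 0.0033333; payment = 838,200 × 0.0033333 / (1 − (1+0.0033333)^−120) = $8,486.37.
Total interest on Loan 1 = 120 × $8,486.37 − $838,200 = $180,164.40.
Loan 2: at 5.34% the monthly rate is 0.0044500, so the payment is 838,200 × 0.0044500 / (1 − 1.0044500^−300) = $5,067.50.
Total interest on Loan 2 = 300 × $5,067.50 − $838,200 = $682,050.00.
Loan 1 is lower by $501,885.60.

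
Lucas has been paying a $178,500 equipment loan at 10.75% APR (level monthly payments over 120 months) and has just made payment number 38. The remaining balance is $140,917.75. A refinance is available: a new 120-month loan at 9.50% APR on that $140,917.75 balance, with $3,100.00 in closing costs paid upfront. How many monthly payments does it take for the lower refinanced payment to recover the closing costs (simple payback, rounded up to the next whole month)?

Current payment = 178,500 × 10.75%/12 / (1 − (1+0.0089583)^−120) = $2,433.65.
Refinanced payment = 140,917.75 × 0.0079167 / (1 − (1+0.0079167)^−120) = $1,823.44.
Monthly savings = $2,433.65 − $1,823.44 = $610.21.
Break-even = $3,100.00 / $610.21 = 5.08 → 6 months.

6 months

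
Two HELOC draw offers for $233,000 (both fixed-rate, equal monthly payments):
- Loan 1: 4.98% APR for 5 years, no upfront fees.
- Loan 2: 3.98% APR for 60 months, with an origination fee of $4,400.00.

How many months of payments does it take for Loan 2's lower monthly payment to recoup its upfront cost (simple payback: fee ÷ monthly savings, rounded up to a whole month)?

42 months

Loan 1: at 4.98% the monthly rate is 0.0041500, so the payment is 233,000 × 0.0041500 / (1 − 1.0041500^−60) = $4,394.86.
Loan 2: monthly rate = 3.98%/12 = 0.0033167; payment = 233,000 × 0.0033167 / (1 − (1+0.0033167)^−60) = $4,288.95.
Monthly savings = $4,394.86 − $4,288.95 = $105.91.
Break-even = $4,400.00 / $105.91 = 41.54 → 42 months.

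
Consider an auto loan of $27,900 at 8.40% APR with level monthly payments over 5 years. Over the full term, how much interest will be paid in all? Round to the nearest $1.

At 8.40% the monthly rate is 0.0070000, so the payment is 27,900 × 0.0070000 / (1 − 1.0070000^−60) = $571.07.
Total paid = 60 × $571.07 = $34,264.20; interest = $34,264.20 − $27,900 = $6,364.20.

$6,364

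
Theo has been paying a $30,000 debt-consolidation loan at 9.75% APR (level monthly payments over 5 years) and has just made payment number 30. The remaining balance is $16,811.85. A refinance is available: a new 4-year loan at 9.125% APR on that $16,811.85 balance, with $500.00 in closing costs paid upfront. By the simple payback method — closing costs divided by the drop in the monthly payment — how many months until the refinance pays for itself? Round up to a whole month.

Current payment = 30,000 × 9.75%/12 / (1 − (1+0.0081250)^−60) = $633.73.
Refinanced payment = 16,811.85 × 0.0076042 / (1 − (1+0.0076042)^−48) = $419.36.
Monthly savings = $633.73 − $419.36 = $214.37.
Break-even = $500.00 / $214.37 = 2.33 → 3 months.

3 months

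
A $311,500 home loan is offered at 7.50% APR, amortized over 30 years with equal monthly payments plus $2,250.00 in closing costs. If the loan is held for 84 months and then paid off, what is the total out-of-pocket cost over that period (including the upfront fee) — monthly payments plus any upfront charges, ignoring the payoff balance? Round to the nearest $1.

Monthly rate = 7.5%/12 = 0.0062500; payment = 311,500 × 0.0062500 / (1 − (1+0.0062500)^−360) = $2,178.05.
Total outlay = 84 × $2,178.05 + $2,250.00 = $185,206.20.

$185,206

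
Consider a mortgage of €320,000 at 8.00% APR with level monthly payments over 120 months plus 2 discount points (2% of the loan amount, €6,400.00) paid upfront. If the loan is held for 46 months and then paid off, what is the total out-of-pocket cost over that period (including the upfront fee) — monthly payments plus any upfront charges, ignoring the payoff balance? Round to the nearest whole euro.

€184,994

Monthly rate = 8%/12 = 0.0066667; payment = 320,000 × 0.0066667 / (1 − (1+0.0066667)^−120) = €3,882.48.
Total outlay = 46 × €3,882.48 + €6,400.00 = €184,994.08.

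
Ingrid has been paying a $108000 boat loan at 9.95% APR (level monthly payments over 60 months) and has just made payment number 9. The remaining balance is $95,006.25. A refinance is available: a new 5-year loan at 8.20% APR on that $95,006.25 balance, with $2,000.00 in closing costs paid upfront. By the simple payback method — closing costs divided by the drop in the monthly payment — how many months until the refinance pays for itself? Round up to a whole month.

6 months

Current payment = 108,000 × 9.95%/12 / (1 − (1+0.0082917)^−60) = $2,292.02.
Refinanced payment = 95,006.25 × 0.0068333 / (1 − (1+0.0068333)^−60) = $1,935.49.
Monthly savings = $2,292.02 − $1,935.49 = $356.53.
Break-even = $2,000.00 / $356.53 = 5.61 → 6 months.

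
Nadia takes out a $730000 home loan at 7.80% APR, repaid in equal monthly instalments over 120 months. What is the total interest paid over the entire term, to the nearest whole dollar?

$323,595

At 7.80% the monthly rate is 0.0065000, so the payment is 730,000 × 0.0065000 / (1 − 1.0065000^−120) = $8,779.96.
Total paid = 120 × $8,779.96 = $1,053,595.20; interest = $1,053,595.20 − $730,000 = $323,595.20.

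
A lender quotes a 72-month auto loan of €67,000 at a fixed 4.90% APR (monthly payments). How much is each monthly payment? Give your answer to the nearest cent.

€1,075.93

At 4.90% the monthly rate is 0.0040833, so the payment is 67,000 × 0.0040833 / (1 − 1.0040833^−72) = €1,075.93.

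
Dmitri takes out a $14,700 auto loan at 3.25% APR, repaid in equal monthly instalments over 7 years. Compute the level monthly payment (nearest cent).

$195.90

At 3.25% the monthly rate is 0.0027083, so the payment is 14,700 × 0.0027083 / (1 − 1.0027083^−84) = $195.90.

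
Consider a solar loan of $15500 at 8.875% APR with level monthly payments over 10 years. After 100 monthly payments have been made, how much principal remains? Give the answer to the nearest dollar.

$3,618

With monthly rate i = 8.875%/12 = 0.0073958, the balance after k of n payments is P · [(1+i)^n − (1+i)^k] / [(1+i)^n − 1].
(1+0.0073958)^120 = 2.42112956 and (1+0.0073958)^100 = 2.08936841, so the balance is 15,500 × (2.42112956 − 2.08936841) / (2.42112956 − 1) = $3,618.46.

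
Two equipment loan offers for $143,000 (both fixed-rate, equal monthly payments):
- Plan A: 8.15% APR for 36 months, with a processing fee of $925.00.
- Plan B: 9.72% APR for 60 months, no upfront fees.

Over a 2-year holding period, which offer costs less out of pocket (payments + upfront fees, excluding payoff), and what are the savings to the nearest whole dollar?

Plan B by $36,261

Plan A: monthly rate = 8.15%/12 = 0.0067917; payment = 143,000 × 0.0067917 / (1 − (1+0.0067917)^−36) = $4,491.00.
Plan B: at 9.72% the monthly rate is 0.0081000, so the payment is 143,000 × 0.0081000 / (1 − 1.0081000^−60) = $3,018.66.
Over 24 months: Plan A costs 24 × $4,491.00 + $925.00 = $108,709.00; Plan B costs 24 × $3,018.66 = $72,447.84.
Plan B is cheaper by $108,709.00 − $72,447.84 = $36,261.16.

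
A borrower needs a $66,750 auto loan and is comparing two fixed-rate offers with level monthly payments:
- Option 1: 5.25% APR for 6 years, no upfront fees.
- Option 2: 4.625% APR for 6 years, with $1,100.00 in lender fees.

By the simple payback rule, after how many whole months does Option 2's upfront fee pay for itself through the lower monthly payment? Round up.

Option 1: at 5.25% the monthly rate is 0.0043750, so the payment is 66,750 × 0.0043750 / (1 − 1.0043750^−72) = $1,082.76.
Option 2: monthly rate = 4.625%/12 = 0.0038542; payment = 66,750 × 0.0038542 / (1 − (1+0.0038542)^−72) = $1,063.43.
Monthly savings = $1,082.76 − $1,063.43 = $19.33.
Break-even = $1,100.00 / $19.33 = 56.91 → 57 months.

57 months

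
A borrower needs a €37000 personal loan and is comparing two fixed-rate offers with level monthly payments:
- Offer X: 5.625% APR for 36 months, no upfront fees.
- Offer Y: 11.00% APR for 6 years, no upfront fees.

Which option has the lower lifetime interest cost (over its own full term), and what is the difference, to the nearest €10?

Offer X: at 5.625% the monthly rate is 0.0046875, so the payment is 37,000 × 0.0046875 / (1 − 1.0046875^−36) = €1,119.34.
Total interest on Offer X = 36 × €1,119.34 − €37,000 = €3,296.24.
Offer Y: monthly rate = 11%/12 = 0.0091667; payment = 37,000 × 0.0091667 / (1 − (1+0.0091667)^−72) = €704.26.
Total interest on Offer Y = 72 × €704.26 − €37,000 = €13,706.72.
Offer X is lower by €10,410.48.

Offer X by €10,410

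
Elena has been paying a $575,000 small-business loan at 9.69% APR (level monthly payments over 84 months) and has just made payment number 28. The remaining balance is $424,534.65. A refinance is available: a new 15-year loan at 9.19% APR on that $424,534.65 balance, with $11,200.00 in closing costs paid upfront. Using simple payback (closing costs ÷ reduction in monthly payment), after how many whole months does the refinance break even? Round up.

Current payment = 575,000 × 9.69%/12 / (1 − (1+0.0080750)^−84) = $9,453.83.
Refinanced payment = 424,534.65 × 0.0076583 / (1 − (1+0.0076583)^−180) = $4,354.03.
Monthly savings = $9,453.83 − $4,354.03 = $5,099.80.
Break-even = $11,200.00 / $5,099.80 = 2.20 → 3 months.

3 months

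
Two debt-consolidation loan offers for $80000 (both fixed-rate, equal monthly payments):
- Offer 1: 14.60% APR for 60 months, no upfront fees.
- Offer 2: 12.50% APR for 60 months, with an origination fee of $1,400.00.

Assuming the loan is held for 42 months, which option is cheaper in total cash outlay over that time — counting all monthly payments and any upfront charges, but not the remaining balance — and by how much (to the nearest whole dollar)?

Offer 1: at 14.60% the monthly rate is 0.0121667, so the payment is 80,000 × 0.0121667 / (1 − 1.0121667^−60) = $1,886.44.
Offer 2: monthly rate = 12.5%/12 = 0.0104167; payment = 80,000 × 0.0104167 / (1 − (1+0.0104167)^−60) = $1,799.84.
Over 42 months: Offer 1 costs 42 × $1,886.44 = $79,230.48; Offer 2 costs 42 × $1,799.84 + $1,400.00 = $76,993.28.
Offer 2 is cheaper by $79,230.48 − $76,993.28 = $2,237.20.

Offer 2 by $2,237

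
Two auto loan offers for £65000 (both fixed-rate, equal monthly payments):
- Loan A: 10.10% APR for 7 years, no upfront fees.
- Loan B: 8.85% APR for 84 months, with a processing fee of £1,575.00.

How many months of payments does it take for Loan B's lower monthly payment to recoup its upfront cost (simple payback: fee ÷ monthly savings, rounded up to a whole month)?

38 months

Loan A: monthly rate = 10.1%/12 = 0.0084167; payment = 65,000 × 0.0084167 / (1 − (1+0.0084167)^−84) = £1,082.44.
Loan B: at 8.85% the monthly rate is 0.0073750, so the payment is 65,000 × 0.0073750 / (1 − 1.0073750^−84) = £1,040.85.
Monthly savings = £1,082.44 − £1,040.85 = £41.59.
Break-even = £1,575.00 / £41.59 = 37.87 → 38 months.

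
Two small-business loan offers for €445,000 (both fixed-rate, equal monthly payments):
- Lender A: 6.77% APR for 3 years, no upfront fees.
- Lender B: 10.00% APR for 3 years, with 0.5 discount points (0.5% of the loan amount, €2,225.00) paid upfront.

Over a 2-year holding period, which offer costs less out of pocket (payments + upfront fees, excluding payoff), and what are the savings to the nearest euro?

Lender A: at 6.77% the monthly rate is 0.0056417, so the payment is 445,000 × 0.0056417 / (1 − 1.0056417^−36) = €13,693.56.
Lender B: monthly rate = 10%/12 = 0.0083333; payment = 445,000 × 0.0083333 / (1 − (1+0.0083333)^−36) = €14,358.90.
Over 24 months: Lender A costs 24 × €13,693.56 = €328,645.44; Lender B costs 24 × €14,358.90 + €2,225.00 = €346,838.60.
Lender A is cheaper by €346,838.60 − €328,645.44 = €18,193.16.

Lender A by €18,193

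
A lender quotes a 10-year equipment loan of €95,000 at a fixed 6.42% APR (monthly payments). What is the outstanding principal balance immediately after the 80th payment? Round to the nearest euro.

With monthly rate i = 6.42%/12 = 0.0053500, the balance after k of n payments is P · [(1+i)^n − (1+i)^k] / [(1+i)^n − 1].
(1+0.0053500)^120 = 1.89702857 and (1+0.0053500)^80 = 1.53243683, so the balance is 95,000 × (1.89702857 − 1.53243683) / (1.89702857 − 1) = €38,612.17.

€38,612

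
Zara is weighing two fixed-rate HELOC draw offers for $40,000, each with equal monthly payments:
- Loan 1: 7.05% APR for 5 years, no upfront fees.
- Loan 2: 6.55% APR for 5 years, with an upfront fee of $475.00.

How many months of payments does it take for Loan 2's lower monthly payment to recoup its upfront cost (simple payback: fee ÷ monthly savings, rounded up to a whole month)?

Loan 1: at 7.05% the monthly rate is 0.0058750, so the payment is 40,000 × 0.0058750 / (1 − 1.0058750^−60) = $792.99.
Loan 2: at 6.55% the monthly rate is 0.0054583, so the payment is 40,000 × 0.0054583 / (1 − 1.0054583^−60) = $783.58.
Monthly savings = $792.99 − $783.58 = $9.41.
Break-even = $475.00 / $9.41 = 50.48 → 51 months.

51 months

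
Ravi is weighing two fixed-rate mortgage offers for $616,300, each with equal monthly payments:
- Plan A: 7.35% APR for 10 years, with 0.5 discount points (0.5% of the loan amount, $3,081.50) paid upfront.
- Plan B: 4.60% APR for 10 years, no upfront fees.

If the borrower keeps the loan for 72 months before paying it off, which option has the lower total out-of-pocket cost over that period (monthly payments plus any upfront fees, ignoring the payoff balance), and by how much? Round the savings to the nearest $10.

Plan A: monthly rate = 7.35%/12 = 0.0061250; payment = 616,300 × 0.0061250 / (1 − (1+0.0061250)^−120) = $7,267.43.
Plan B: at 4.60% the monthly rate is 0.0038333, so the payment is 616,300 × 0.0038333 / (1 − 1.0038333^−120) = $6,416.99.
Over 72 months: Plan A costs 72 × $7,267.43 + $3,081.50 = $526,336.46; Plan B costs 72 × $6,416.99 = $462,023.28.
Plan B is cheaper by $526,336.46 − $462,023.28 = $64,313.18.

Plan B by $64,310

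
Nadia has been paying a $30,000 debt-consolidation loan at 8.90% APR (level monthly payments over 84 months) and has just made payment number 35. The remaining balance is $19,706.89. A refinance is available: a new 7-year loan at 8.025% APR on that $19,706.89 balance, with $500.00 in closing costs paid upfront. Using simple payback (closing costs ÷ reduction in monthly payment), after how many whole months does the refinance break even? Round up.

3 months

Current payment = 30,000 × 8.9%/12 / (1 − (1+0.0074167)^−84) = $481.15.
Refinanced payment = 19,706.89 × 0.0066875 / (1 − (1+0.0066875)^−84) = $307.40.
Monthly savings = $481.15 − $307.40 = $173.75.
Break-even = $500.00 / $173.75 = 2.88 → 3 months.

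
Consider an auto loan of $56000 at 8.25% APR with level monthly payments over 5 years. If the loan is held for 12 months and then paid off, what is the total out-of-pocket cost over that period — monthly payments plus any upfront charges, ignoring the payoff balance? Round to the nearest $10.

$13,710

At 8.25% the monthly rate is 0.0068750, so the payment is 56,000 × 0.0068750 / (1 − 1.0068750^−60) = $1,142.19.
Total outlay = 12 × $1,142.19 = $13,706.28.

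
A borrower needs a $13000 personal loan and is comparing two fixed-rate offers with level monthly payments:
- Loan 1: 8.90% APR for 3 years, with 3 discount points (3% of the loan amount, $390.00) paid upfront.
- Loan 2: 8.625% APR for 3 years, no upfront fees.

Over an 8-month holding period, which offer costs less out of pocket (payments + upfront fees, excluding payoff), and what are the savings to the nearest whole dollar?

Loan 1: monthly rate = 8.9%/12 = 0.0074167; payment = 13,000 × 0.0074167 / (1 − (1+0.0074167)^−36) = $412.79.
Loan 2: monthly rate = 8.625%/12 = 0.0071875; payment = 13,000 × 0.0071875 / (1 − (1+0.0071875)^−36) = $411.13.
Over 8 months: Loan 1 costs 8 × $412.79 + $390.00 = $3,692.32; Loan 2 costs 8 × $411.13 = $3,289.04.
Loan 2 is cheaper by $3,692.32 − $3,289.04 = $403.28.

Loan 2 by $403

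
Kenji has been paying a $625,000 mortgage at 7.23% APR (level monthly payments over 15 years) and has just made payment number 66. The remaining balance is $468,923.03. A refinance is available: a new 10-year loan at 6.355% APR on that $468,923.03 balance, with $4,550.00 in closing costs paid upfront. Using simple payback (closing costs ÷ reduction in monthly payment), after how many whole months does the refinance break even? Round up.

12 months

Current payment = 625,000 × 7.23%/12 / (1 − (1+0.0060250)^−180) = $5,698.35.
Refinanced payment = 468,923.03 × 0.0052958 / (1 − (1+0.0052958)^−120) = $5,290.00.
Monthly savings = $5,698.35 − $5,290.00 = $408.35.
Break-even = $4,550.00 / $408.35 = 11.14 → 12 months.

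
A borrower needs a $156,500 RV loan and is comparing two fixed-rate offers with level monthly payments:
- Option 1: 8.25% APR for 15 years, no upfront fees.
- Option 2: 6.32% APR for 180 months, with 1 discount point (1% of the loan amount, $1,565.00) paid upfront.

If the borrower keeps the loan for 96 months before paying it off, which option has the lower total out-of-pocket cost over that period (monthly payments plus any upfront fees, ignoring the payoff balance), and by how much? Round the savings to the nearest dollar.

Option 1: at 8.25% the monthly rate is 0.0068750, so the payment is 156,500 × 0.0068750 / (1 − 1.0068750^−180) = $1,518.27.
Option 2: at 6.32% the monthly rate is 0.0052667, so the payment is 156,500 × 0.0052667 / (1 − 1.0052667^−180) = $1,347.84.
Over 96 months: Option 1 costs 96 × $1,518.27 = $145,753.92; Option 2 costs 96 × $1,347.84 + $1,565.00 = $130,957.64.
Option 2 is cheaper by $145,753.92 − $130,957.64 = $14,796.28.

Option 2 by $14,796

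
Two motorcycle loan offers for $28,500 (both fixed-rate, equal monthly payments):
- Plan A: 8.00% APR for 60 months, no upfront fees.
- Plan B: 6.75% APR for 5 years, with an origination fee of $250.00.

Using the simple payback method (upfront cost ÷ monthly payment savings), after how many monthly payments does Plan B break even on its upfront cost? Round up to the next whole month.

Plan A: at 8.00% the monthly rate is 0.0066667, so the payment is 28,500 × 0.0066667 / (1 − 1.0066667^−60) = $577.88.
Plan B: at 6.75% the monthly rate is 0.0056250, so the payment is 28,500 × 0.0056250 / (1 − 1.0056250^−60) = $560.98.
Monthly savings = $577.88 − $560.98 = $16.90.
Break-even = $250.00 / $16.90 = 14.79 → 15 months.

15 months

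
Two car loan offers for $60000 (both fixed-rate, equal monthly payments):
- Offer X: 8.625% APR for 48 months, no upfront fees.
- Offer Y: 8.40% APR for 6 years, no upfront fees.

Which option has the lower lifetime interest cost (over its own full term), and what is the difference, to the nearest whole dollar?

Offer X: monthly rate = 8.625%/12 = 0.0071875; payment = 60,000 × 0.0071875 / (1 − (1+0.0071875)^−48) = $1,482.44.
Total interest on Offer X = 48 × $1,482.44 − $60,000 = $11,157.12.
Offer Y: monthly rate = 8.4%/12 = 0.0070000; payment = 60,000 × 0.0070000 / (1 − (1+0.0070000)^−72) = $1,063.75.
Total interest on Offer Y = 72 × $1,063.75 − $60,000 = $16,590.00.
Offer X is lower by $5,432.88.

Offer X by $5,433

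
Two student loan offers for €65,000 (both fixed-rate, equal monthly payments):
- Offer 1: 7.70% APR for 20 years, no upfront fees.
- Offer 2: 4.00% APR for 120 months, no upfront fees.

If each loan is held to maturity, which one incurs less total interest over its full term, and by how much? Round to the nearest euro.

Offer 2 by €48,616

Offer 1: at 7.70% the monthly rate is 0.0064167, so the payment is 65,000 × 0.0064167 / (1 − 1.0064167^−240) = €531.61.
Total interest on Offer 1 = 240 × €531.61 − €65,000 = €62,586.40.
Offer 2: monthly rate = 4%/12 = 0.0033333; payment = 65,000 × 0.0033333 / (1 − (1+0.0033333)^−120) = €658.09.
Total interest on Offer 2 = 120 × €658.09 − €65,000 = €13,970.80.
Offer 2 is lower by €48,615.60.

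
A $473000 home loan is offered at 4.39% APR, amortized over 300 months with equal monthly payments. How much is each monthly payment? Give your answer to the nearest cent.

Monthly rate = 4.39%/12 = 0.0036583; payment = 473,000 × 0.0036583 / (1 − (1+0.0036583)^−300) = $2,599.64.

$2,599.64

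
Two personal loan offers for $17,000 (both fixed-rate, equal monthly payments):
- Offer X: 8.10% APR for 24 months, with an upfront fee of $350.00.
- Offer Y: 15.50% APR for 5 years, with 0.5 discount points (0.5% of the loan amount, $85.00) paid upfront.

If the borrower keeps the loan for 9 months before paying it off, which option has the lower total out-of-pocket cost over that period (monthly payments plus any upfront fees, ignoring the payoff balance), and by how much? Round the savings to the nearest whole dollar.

Offer Y by $3,512

Offer X: at 8.10% the monthly rate is 0.0067500, so the payment is 17,000 × 0.0067500 / (1 − 1.0067500^−24) = $769.64.
Offer Y: at 15.50% the monthly rate is 0.0129167, so the payment is 17,000 × 0.0129167 / (1 − 1.0129167^−60) = $408.90.
Over 9 months: Offer X costs 9 × $769.64 + $350.00 = $7,276.76; Offer Y costs 9 × $408.90 + $85.00 = $3,765.10.
Offer Y is cheaper by $7,276.76 − $3,765.10 = $3,511.66.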